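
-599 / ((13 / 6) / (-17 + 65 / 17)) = 805056 / 221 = 3642.79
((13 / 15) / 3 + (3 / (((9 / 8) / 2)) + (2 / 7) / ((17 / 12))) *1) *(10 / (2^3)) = 31187 / 4284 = 7.28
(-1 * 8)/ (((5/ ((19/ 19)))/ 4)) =-32/ 5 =-6.40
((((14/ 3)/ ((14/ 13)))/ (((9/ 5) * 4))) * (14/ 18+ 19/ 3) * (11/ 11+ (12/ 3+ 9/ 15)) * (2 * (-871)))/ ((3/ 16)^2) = -1187574.05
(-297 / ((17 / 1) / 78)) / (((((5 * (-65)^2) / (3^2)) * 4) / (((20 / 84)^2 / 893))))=-891 / 96702970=-0.00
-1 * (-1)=1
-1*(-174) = 174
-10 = -10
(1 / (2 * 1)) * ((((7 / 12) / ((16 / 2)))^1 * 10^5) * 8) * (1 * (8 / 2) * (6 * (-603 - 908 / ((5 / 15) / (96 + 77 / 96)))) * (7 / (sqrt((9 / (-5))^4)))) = -32375754687500 / 81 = -399700675154.32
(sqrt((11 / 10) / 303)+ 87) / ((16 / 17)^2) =98.28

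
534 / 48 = 89 / 8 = 11.12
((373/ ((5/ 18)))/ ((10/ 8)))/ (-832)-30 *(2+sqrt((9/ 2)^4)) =-1738857/ 2600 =-668.79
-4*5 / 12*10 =-16.67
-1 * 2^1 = -2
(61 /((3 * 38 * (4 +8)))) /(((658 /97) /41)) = 242597 /900144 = 0.27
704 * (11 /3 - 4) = -704 /3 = -234.67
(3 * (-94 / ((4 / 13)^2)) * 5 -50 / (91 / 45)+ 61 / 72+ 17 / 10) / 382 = -30539083 / 782145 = -39.05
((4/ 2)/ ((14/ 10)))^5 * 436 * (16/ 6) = 348800000/ 50421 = 6917.75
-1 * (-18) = 18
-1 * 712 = -712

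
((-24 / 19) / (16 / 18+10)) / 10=-54 / 4655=-0.01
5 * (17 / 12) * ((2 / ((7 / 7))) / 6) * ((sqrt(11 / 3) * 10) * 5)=2125 * sqrt(33) / 54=226.06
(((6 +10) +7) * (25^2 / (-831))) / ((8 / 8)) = -17.30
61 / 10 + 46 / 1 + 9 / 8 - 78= -991 / 40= -24.78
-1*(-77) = 77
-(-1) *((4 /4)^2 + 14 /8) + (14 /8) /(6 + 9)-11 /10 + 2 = 113 /30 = 3.77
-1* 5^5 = -3125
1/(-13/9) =-9/13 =-0.69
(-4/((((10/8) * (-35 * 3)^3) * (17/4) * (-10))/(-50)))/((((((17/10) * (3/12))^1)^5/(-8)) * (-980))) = 20971520/10953363298941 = 0.00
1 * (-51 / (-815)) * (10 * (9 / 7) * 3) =2.41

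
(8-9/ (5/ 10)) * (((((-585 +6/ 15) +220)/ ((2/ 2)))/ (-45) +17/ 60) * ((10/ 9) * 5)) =-37735/ 81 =-465.86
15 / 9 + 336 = 1013 / 3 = 337.67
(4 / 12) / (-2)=-1 / 6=-0.17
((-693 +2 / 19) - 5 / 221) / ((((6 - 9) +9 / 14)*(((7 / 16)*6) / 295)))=13733123200 / 415701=33036.06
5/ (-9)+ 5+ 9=121/ 9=13.44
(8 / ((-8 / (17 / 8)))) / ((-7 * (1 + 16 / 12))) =0.13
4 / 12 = 1 / 3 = 0.33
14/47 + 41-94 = -2477/47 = -52.70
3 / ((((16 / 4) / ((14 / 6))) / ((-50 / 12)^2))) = 4375 / 144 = 30.38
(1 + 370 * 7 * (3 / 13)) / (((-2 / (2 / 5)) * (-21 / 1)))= 7783 / 1365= 5.70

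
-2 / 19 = -0.11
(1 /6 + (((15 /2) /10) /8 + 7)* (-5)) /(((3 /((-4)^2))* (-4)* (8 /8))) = 3389 /72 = 47.07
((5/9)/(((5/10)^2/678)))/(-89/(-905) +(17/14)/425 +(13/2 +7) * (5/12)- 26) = -1145368000/15412143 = -74.32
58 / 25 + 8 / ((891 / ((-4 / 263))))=13590514 / 5858325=2.32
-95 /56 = -1.70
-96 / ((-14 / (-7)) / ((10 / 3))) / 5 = -32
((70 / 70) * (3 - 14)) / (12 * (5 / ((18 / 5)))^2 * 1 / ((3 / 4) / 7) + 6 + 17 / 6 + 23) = -1782 / 40157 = -0.04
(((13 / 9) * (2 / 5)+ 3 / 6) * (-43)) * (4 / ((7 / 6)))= -158.90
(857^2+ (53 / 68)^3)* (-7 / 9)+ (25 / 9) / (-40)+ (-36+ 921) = -538012221185 / 943296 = -570353.55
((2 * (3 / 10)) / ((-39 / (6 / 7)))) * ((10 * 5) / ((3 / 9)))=-180 / 91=-1.98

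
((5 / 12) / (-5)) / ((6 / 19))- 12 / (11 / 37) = -32177 / 792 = -40.63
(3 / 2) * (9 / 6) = 2.25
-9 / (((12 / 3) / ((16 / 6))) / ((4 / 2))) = -12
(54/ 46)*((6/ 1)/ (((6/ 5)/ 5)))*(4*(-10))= -27000/ 23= -1173.91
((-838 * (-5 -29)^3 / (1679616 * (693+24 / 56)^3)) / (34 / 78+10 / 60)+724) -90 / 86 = 2923578485042661070555 / 4043937171160367424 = 722.95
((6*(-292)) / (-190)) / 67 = 876 / 6365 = 0.14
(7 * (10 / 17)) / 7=10 / 17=0.59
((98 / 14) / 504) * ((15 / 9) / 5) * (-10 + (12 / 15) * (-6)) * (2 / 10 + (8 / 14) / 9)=-3071 / 170100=-0.02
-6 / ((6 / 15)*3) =-5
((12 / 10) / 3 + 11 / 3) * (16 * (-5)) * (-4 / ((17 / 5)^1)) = 19520 / 51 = 382.75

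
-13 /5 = -2.60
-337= -337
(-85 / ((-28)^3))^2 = 7225 / 481890304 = 0.00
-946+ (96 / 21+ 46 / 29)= -190788 / 203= -939.84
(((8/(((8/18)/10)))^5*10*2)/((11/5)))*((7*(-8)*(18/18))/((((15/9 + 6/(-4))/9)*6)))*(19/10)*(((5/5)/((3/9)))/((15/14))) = -50664608870400000/11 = -4605873533672727.27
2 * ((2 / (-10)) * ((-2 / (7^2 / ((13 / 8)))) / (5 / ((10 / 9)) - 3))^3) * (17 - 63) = -50531 / 31765230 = -0.00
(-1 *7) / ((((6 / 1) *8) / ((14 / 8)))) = -49 / 192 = -0.26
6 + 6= 12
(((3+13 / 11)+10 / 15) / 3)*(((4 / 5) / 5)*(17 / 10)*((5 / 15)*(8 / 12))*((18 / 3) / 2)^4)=2176 / 275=7.91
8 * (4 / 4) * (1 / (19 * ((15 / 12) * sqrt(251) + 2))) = -256 / 118009 + 160 * sqrt(251) / 118009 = 0.02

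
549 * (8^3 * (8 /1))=2248704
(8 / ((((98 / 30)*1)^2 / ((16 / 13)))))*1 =28800 / 31213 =0.92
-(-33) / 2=33 / 2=16.50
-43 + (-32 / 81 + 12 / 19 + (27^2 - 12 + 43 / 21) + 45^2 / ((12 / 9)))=94588411 / 43092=2195.03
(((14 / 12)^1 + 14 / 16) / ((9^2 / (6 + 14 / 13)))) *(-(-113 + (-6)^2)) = 86779 / 6318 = 13.74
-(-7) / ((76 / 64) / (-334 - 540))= -5152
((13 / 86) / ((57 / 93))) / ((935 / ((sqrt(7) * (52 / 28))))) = 5239 * sqrt(7) / 10694530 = 0.00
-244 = -244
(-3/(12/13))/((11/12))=-39/11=-3.55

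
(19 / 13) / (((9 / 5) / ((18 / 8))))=95 / 52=1.83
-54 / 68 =-27 / 34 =-0.79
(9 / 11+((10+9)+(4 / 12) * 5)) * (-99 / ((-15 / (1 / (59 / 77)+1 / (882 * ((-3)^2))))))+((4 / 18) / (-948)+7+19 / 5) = 18118293871 / 92497545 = 195.88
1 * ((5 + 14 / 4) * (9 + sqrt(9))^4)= 176256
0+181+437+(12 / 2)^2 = 654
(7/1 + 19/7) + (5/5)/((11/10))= 818/77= 10.62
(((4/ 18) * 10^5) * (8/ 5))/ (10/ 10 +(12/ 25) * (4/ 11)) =88000000/ 2907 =30271.76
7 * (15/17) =105/17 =6.18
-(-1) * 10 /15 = 2 /3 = 0.67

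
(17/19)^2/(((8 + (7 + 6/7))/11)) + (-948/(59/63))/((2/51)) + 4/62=-1891779490247/73289859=-25812.30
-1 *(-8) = 8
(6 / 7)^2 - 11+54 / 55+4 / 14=-24249 / 2695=-9.00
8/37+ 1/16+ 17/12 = 3011/1776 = 1.70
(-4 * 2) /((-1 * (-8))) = -1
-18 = -18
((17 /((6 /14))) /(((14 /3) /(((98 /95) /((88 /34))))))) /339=14161 /1417020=0.01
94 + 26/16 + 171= 2133/8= 266.62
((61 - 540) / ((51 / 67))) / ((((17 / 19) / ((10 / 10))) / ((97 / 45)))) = -59147399 / 39015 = -1516.02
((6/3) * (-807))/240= -269/40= -6.72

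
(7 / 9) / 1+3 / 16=139 / 144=0.97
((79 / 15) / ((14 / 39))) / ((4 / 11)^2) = 124267 / 1120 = 110.95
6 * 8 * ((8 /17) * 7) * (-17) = -2688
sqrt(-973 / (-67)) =sqrt(65191) / 67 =3.81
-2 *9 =-18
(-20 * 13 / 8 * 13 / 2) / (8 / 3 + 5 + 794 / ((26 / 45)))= -32955 / 215576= -0.15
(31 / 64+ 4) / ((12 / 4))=287 / 192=1.49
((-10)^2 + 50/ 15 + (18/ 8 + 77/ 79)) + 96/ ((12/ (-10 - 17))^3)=-935621/ 948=-986.94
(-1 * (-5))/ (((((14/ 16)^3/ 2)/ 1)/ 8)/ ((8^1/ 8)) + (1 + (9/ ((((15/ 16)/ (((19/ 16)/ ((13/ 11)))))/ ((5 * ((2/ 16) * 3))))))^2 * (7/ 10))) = 34611200/ 1592308203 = 0.02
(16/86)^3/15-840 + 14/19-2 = -841.26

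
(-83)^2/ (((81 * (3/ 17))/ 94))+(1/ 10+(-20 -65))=109879913/ 2430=45218.07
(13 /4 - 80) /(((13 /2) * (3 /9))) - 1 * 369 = -10515 /26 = -404.42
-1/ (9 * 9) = -1/ 81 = -0.01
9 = 9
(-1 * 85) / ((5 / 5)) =-85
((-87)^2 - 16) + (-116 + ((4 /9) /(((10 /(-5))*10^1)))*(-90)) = 7439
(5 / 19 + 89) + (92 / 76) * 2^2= 1788 / 19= 94.11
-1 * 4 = -4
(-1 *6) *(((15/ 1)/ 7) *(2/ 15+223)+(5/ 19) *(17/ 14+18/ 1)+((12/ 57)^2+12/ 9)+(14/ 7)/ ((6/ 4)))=-7367371/ 2527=-2915.46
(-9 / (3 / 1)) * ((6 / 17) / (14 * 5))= -0.02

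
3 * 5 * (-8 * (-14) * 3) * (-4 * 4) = -80640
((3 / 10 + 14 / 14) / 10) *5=13 / 20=0.65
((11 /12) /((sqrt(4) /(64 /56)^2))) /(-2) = -0.30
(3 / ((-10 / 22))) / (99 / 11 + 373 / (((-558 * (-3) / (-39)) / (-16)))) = -9207 / 206515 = -0.04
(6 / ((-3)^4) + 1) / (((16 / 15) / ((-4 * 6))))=-145 / 6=-24.17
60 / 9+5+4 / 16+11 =275 / 12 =22.92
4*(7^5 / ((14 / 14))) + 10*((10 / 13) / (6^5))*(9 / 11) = 2076538489 / 30888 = 67228.00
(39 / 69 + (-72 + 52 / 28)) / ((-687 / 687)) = 69.58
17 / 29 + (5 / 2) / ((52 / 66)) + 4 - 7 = 1145 / 1508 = 0.76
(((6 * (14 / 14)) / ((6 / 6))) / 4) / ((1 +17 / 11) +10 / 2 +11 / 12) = 198 / 1117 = 0.18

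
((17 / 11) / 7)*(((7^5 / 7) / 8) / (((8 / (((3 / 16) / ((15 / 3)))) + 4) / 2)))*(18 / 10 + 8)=857157 / 143440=5.98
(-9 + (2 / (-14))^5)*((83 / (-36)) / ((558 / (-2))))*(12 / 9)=-12554912 / 126607131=-0.10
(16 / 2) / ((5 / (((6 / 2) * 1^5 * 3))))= 72 / 5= 14.40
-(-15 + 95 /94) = 1315 /94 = 13.99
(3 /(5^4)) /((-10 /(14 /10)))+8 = 249979 /31250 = 8.00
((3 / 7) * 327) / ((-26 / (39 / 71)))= -2943 / 994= -2.96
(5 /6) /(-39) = -5 /234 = -0.02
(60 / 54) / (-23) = -10 / 207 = -0.05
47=47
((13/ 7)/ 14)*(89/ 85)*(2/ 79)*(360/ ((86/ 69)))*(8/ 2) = 11495952/ 2829701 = 4.06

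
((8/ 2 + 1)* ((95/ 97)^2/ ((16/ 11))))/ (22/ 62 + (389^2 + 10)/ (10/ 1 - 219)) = -3216013625/ 705895095328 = -0.00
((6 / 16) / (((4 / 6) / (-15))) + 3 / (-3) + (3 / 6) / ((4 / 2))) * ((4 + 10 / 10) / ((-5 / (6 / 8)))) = 441 / 64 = 6.89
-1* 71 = -71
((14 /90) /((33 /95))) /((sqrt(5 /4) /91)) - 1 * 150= -150+24206 * sqrt(5) /1485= -113.55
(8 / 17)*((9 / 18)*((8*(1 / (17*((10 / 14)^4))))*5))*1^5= 76832 / 36125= 2.13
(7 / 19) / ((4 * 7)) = 1 / 76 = 0.01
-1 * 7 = -7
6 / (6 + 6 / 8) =8 / 9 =0.89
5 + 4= 9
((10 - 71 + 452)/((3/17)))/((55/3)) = 6647/55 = 120.85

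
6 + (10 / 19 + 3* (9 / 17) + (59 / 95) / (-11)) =143152 / 17765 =8.06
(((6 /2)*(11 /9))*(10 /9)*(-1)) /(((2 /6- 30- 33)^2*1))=-55 /53016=-0.00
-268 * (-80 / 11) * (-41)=-879040 / 11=-79912.73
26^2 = 676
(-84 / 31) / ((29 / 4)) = -336 / 899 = -0.37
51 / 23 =2.22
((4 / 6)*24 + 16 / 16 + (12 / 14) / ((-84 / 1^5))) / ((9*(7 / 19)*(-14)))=-3515 / 9604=-0.37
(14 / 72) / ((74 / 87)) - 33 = -29101 / 888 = -32.77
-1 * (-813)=813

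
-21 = -21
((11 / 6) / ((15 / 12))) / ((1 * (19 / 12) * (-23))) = -88 / 2185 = -0.04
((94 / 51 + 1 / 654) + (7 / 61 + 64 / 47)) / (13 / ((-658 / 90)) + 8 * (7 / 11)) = 8151358369 / 8130915822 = 1.00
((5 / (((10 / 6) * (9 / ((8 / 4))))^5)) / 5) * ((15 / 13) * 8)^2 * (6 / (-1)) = -4096 / 190125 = -0.02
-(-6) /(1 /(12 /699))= 0.10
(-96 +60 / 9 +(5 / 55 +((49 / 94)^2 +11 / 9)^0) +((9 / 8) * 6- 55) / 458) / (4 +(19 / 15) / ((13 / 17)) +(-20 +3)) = 347174945 / 44576224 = 7.79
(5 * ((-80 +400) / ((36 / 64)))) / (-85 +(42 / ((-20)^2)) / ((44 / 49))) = -225280000 / 6722739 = -33.51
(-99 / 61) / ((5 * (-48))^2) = -11 / 390400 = -0.00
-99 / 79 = -1.25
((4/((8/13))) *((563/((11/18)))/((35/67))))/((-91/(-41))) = 13919049/2695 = 5164.77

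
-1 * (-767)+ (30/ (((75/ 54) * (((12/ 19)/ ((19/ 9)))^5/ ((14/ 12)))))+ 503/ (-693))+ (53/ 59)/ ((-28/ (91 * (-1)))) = 209236506965126401/ 18542104035840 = 11284.40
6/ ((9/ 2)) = 4/ 3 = 1.33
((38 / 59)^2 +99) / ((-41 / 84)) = -29069292 / 142721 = -203.68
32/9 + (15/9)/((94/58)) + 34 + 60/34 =290147/7191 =40.35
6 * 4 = 24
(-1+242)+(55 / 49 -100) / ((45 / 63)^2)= 236 / 5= 47.20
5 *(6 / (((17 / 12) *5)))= 72 / 17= 4.24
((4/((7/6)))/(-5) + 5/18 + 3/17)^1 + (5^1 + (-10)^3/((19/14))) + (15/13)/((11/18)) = -21247717793/29099070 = -730.19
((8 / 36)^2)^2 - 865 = -865.00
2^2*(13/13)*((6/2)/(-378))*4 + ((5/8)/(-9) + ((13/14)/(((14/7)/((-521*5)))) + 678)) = -29773/56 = -531.66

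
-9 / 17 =-0.53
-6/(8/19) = -57/4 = -14.25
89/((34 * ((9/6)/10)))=890/51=17.45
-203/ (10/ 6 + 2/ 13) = -7917/ 71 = -111.51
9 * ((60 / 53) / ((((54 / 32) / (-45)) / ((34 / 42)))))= -81600 / 371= -219.95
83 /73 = 1.14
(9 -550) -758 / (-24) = -6113 / 12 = -509.42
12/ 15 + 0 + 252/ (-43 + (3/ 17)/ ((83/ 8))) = -1535264/ 303245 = -5.06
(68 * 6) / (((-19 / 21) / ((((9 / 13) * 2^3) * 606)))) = -373838976 / 247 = -1513518.12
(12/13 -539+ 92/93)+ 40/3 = -523.75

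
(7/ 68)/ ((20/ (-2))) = -0.01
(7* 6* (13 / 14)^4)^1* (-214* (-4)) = 26729.10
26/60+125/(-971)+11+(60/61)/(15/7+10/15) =1221865297/104838870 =11.65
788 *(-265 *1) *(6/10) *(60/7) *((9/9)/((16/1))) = -469845/7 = -67120.71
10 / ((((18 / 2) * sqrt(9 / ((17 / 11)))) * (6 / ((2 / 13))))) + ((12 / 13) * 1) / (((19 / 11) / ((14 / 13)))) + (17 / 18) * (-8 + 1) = -6.02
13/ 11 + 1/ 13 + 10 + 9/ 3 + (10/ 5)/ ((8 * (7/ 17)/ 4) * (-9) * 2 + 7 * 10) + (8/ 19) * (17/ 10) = 95639146/ 6371365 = 15.01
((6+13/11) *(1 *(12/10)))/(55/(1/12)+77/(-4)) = 1896/140965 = 0.01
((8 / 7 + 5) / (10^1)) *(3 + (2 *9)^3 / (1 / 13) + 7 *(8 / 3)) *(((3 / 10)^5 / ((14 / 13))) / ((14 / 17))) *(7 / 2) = 175126539159 / 392000000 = 446.75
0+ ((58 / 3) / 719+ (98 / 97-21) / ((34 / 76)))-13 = -57.66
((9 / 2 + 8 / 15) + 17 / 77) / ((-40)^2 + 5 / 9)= 36411 / 11091850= 0.00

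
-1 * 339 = -339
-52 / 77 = -0.68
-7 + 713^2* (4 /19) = 2033343 /19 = 107018.05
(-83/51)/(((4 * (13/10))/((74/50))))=-3071/6630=-0.46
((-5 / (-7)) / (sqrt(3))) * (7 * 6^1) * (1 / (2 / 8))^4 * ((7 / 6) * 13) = 116480 * sqrt(3) / 3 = 67249.76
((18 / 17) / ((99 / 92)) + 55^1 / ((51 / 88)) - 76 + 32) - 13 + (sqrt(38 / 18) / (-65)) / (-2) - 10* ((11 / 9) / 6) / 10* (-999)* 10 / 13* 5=sqrt(19) / 390 + 5991770 / 7293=821.59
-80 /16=-5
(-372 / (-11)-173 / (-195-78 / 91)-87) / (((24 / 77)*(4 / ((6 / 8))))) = -2760499 / 87744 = -31.46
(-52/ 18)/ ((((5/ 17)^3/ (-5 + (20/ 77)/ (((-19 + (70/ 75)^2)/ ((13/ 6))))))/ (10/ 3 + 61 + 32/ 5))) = 42831958178594/ 1060030125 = 40406.36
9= 9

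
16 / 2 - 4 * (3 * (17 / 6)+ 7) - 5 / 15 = -163 / 3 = -54.33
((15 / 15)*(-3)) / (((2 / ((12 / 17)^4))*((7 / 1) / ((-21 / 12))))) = 0.09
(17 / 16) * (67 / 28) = 1139 / 448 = 2.54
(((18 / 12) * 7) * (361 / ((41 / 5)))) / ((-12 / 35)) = -442225 / 328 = -1348.25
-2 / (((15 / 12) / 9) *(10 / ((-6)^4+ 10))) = -47016 / 25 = -1880.64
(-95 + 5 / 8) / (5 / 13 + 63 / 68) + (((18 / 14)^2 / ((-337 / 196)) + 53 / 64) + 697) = 15620430019 / 24997312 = 624.88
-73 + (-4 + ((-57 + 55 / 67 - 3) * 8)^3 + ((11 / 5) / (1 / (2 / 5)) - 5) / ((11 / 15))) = -1755345311307072 / 16541965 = -106114679.32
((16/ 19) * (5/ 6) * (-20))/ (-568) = 100/ 4047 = 0.02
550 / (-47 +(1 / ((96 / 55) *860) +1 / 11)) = -99897600 / 8520071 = -11.72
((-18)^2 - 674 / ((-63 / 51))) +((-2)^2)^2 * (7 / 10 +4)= 99206 / 105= 944.82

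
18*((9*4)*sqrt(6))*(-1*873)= -565704*sqrt(6)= -1385686.15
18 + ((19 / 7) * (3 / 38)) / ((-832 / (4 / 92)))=4822269 / 267904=18.00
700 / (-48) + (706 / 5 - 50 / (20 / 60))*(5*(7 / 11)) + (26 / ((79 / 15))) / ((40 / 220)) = -14629 / 948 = -15.43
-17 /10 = -1.70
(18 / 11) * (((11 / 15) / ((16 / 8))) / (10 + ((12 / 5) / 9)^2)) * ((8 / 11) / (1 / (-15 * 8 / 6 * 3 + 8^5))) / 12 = 1471860 / 12463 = 118.10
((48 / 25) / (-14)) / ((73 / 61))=-1464 / 12775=-0.11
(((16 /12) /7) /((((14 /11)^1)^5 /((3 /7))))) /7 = 161051 /46118408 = 0.00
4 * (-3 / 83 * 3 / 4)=-9 / 83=-0.11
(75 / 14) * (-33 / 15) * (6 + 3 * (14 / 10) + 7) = -1419 / 7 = -202.71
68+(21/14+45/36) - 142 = -285/4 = -71.25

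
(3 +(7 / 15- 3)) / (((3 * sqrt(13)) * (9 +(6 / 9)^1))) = 7 * sqrt(13) / 5655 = 0.00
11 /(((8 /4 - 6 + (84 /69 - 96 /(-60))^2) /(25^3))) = 2273046875 /52076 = 43648.65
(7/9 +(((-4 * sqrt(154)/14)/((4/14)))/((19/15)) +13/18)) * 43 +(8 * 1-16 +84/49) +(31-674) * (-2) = 18819/14-645 * sqrt(154)/19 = 922.94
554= 554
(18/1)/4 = 4.50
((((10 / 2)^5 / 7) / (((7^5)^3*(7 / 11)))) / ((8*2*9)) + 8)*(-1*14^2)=-267990352113296839 / 170912214357948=-1568.00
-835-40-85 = -960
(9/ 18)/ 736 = 1/ 1472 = 0.00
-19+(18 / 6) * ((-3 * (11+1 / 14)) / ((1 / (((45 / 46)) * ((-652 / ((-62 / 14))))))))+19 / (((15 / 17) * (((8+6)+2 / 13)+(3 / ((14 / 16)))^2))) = -81816818447 / 5693880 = -14369.26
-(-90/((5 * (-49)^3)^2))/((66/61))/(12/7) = 0.00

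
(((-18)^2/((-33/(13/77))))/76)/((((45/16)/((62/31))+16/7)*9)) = -1248/1901273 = -0.00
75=75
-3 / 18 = -1 / 6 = -0.17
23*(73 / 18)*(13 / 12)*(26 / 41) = 64.08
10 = 10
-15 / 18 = -5 / 6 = -0.83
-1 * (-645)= 645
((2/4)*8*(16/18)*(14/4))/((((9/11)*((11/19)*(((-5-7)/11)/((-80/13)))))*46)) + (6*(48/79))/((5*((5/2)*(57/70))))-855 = -851.42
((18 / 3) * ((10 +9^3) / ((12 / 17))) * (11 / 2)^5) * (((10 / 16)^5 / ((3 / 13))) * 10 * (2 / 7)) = 410979504203125 / 11010048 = 37327675.97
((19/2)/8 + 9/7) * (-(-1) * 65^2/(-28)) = -1170325/3136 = -373.19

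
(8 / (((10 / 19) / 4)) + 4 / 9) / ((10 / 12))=5512 / 75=73.49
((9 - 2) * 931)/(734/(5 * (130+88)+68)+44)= 146.01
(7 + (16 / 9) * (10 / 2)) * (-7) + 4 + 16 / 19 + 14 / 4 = -35185 / 342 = -102.88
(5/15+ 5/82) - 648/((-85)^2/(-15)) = 618389/355470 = 1.74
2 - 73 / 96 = 119 / 96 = 1.24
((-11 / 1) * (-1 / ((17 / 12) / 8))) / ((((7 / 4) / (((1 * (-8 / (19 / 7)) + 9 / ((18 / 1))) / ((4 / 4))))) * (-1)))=196416 / 2261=86.87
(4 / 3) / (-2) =-2 / 3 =-0.67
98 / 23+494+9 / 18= 22943 / 46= 498.76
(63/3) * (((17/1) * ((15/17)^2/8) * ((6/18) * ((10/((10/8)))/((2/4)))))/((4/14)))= 648.53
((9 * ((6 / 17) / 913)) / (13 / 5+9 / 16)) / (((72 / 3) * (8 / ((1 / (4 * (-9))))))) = -0.00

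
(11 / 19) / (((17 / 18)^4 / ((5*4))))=23094720 / 1586899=14.55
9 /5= 1.80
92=92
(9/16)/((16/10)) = 45/128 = 0.35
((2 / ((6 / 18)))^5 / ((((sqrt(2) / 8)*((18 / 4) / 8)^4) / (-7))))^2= 6896136929411072 / 729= 9459721439521.36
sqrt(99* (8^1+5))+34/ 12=17/ 6+3* sqrt(143)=38.71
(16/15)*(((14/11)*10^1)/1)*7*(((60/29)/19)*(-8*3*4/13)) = -6021120/78793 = -76.42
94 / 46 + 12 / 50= 1313 / 575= 2.28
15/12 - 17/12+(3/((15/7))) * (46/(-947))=-6667/28410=-0.23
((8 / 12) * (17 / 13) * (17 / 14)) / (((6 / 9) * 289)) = 1 / 182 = 0.01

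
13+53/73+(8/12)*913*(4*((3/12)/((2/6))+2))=1469284/219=6709.06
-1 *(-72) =72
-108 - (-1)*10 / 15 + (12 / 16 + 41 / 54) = -11429 / 108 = -105.82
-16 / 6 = -8 / 3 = -2.67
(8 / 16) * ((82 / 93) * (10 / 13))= 0.34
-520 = -520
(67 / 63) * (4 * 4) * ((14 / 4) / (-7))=-536 / 63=-8.51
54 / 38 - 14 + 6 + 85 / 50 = -927 / 190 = -4.88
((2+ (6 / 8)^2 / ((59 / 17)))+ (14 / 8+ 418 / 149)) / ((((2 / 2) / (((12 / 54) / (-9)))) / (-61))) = 57635789 / 5696568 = 10.12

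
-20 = -20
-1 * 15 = -15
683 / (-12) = -683 / 12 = -56.92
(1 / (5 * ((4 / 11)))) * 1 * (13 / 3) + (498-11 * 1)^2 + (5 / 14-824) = 99266051 / 420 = 236347.74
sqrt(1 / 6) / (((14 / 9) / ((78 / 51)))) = 39*sqrt(6) / 238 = 0.40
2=2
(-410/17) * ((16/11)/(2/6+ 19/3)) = -984/187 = -5.26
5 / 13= 0.38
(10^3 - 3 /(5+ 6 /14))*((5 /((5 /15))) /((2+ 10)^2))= 189895 /1824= 104.11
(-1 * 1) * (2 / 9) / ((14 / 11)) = -11 / 63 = -0.17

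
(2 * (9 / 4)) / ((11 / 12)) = 54 / 11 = 4.91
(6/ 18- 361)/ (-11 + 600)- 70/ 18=-23861/ 5301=-4.50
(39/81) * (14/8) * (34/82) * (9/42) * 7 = 1547/2952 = 0.52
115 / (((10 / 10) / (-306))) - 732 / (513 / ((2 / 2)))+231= -5978233 / 171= -34960.43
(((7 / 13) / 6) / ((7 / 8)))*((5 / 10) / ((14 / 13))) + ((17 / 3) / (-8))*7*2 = -829 / 84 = -9.87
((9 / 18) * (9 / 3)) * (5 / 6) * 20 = 25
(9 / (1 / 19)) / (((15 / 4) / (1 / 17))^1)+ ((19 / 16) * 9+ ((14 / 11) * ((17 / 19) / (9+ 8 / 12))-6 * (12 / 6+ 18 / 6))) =-136110597 / 8242960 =-16.51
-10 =-10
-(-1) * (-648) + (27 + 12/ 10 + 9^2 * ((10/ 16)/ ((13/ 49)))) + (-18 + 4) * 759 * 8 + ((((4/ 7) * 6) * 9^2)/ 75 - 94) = -1556596493/ 18200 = -85527.28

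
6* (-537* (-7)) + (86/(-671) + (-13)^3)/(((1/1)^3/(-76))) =127178482/671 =189535.74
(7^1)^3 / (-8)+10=-263 / 8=-32.88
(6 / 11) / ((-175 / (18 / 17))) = -108 / 32725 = -0.00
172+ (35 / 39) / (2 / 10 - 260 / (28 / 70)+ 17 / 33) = 239545227 / 1392716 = 172.00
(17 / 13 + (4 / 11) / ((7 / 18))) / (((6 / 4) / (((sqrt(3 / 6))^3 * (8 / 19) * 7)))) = 8980 * sqrt(2) / 8151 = 1.56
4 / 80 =1 / 20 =0.05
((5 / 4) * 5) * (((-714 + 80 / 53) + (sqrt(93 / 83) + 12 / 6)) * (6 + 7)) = -57641.35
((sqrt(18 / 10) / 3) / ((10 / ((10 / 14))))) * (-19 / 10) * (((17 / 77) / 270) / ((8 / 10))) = -323 * sqrt(5) / 11642400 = -0.00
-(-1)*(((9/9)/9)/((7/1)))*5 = 0.08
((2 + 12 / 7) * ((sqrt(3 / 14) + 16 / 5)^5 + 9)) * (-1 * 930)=-307680097764 / 214375- 16180991229 * sqrt(42) / 120050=-2308751.88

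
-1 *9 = -9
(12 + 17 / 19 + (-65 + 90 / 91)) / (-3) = 29460 / 1729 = 17.04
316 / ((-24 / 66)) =-869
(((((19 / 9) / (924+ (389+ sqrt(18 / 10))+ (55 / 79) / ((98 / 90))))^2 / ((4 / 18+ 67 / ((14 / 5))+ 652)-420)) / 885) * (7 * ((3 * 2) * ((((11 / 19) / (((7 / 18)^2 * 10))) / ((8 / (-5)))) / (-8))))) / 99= 0.00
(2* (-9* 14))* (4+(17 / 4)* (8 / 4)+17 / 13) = -45234 / 13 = -3479.54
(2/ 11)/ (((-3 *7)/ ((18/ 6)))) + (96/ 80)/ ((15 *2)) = 27/ 1925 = 0.01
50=50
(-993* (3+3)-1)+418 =-5541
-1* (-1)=1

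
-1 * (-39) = 39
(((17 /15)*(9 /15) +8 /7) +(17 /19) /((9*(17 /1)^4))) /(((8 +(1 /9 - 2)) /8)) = 2143995296 /898464875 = 2.39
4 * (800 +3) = 3212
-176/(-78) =88/39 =2.26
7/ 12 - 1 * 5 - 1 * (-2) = -2.42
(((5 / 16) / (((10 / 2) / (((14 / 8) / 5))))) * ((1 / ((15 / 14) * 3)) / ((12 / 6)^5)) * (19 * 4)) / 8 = 931 / 460800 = 0.00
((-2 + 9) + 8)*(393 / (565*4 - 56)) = 5895 / 2204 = 2.67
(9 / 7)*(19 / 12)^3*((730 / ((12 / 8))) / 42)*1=2503535 / 42336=59.13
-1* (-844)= 844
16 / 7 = 2.29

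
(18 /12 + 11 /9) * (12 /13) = 98 /39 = 2.51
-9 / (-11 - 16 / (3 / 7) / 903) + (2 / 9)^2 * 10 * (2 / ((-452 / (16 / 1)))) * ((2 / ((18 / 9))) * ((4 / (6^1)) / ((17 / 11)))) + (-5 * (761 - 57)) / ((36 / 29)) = -5654342881391 / 1994649219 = -2834.76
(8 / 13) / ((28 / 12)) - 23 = -22.74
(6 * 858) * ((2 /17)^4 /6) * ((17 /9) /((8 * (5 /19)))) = 10868 /73695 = 0.15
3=3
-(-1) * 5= 5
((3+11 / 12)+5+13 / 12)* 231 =2310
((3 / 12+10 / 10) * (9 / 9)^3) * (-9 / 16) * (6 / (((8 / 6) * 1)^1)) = -3.16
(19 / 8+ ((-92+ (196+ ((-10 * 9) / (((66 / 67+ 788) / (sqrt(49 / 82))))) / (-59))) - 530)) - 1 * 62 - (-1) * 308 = -1421 / 8+ 21105 * sqrt(82) / 127873178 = -177.62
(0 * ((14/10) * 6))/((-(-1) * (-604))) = 0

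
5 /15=1 /3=0.33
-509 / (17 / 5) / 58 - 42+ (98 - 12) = 40839 / 986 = 41.42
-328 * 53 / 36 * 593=-2577178 / 9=-286353.11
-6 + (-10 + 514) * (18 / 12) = 750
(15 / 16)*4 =15 / 4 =3.75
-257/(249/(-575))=147775/249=593.47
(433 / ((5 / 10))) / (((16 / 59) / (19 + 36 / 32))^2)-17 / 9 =351630071633 / 73728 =4769288.08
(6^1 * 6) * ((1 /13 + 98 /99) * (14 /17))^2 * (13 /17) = 1477941136 /69553341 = 21.25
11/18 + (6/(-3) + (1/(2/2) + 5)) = 83/18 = 4.61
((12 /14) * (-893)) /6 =-893 /7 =-127.57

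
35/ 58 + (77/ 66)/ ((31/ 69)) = 2877/ 899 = 3.20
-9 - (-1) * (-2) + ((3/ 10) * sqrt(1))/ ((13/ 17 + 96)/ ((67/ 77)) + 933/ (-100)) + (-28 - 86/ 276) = -62945970065/ 1601326194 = -39.31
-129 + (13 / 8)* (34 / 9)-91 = -7699 / 36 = -213.86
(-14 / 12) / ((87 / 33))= -77 / 174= -0.44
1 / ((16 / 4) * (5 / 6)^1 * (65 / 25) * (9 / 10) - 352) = -5 / 1721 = -0.00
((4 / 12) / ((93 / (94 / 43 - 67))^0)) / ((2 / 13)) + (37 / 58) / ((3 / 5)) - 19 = -15.77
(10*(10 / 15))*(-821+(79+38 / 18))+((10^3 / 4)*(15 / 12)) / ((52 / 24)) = -1680715 / 351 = -4788.36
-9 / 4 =-2.25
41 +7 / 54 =2221 / 54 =41.13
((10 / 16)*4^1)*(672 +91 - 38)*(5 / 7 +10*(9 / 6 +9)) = 1341250 / 7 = 191607.14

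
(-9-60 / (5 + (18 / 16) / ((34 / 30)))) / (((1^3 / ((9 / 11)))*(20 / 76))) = -529929 / 8965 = -59.11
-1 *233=-233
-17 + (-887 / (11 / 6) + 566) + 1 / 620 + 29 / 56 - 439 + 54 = -30486641 / 95480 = -319.30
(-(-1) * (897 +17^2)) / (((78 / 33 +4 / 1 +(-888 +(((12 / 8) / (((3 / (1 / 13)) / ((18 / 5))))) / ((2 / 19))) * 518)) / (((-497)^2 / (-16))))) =104730580955 / 1145528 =91425.60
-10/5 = -2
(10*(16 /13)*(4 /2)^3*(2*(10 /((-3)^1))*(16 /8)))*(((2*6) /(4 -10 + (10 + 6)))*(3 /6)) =-10240 /13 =-787.69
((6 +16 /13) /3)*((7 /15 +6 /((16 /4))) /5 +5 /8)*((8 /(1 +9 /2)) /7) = 8836 /17325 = 0.51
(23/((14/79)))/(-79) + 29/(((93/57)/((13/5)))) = 96717/2170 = 44.57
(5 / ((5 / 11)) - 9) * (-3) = -6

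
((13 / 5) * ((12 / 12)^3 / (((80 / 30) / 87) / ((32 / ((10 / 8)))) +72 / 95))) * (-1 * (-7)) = 1031472 / 43021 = 23.98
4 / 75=0.05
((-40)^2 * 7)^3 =1404928000000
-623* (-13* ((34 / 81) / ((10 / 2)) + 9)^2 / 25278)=109620297059 / 4146223950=26.44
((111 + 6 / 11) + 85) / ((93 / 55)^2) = 594550 / 8649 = 68.74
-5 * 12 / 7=-60 / 7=-8.57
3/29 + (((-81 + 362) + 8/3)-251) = 2851/87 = 32.77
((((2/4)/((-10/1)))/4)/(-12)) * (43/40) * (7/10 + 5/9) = 4859/3456000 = 0.00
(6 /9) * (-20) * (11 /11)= -40 /3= -13.33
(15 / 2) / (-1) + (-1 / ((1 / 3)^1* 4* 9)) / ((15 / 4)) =-677 / 90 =-7.52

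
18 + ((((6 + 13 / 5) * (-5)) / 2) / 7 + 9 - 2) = 307 / 14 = 21.93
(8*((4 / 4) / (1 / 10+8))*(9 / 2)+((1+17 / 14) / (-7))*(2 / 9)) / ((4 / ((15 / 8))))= 3215 / 1568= 2.05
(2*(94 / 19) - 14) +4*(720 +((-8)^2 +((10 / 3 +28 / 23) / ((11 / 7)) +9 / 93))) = 1405468214 / 447051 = 3143.87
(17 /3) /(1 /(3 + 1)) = 68 /3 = 22.67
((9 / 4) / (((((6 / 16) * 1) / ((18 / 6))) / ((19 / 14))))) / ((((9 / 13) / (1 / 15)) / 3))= 247 / 35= 7.06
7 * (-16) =-112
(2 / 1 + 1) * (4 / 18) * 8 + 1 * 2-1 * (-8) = 46 / 3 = 15.33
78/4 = 39/2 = 19.50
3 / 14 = 0.21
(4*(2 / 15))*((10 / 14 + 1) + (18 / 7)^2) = 1088 / 245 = 4.44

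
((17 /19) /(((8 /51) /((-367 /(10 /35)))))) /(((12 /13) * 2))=-9651733 /2432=-3968.64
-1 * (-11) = 11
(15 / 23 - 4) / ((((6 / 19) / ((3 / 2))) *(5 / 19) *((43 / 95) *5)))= -528143 / 19780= -26.70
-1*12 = -12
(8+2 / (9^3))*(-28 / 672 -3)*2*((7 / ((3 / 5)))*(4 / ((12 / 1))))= -7452935 / 39366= -189.32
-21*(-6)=126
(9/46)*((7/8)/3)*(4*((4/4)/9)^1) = 7/276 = 0.03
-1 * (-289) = 289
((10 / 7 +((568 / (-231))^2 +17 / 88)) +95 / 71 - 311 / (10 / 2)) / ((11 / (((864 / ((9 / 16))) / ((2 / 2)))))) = -515924542912 / 69458235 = -7427.84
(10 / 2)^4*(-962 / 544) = -300625 / 272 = -1105.24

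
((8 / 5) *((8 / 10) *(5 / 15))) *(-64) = -2048 / 75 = -27.31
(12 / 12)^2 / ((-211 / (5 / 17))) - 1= -3592 / 3587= -1.00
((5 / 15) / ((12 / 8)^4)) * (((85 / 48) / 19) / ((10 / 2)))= 0.00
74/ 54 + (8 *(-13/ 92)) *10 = -6169/ 621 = -9.93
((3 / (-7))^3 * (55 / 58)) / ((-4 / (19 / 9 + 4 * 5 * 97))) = 412005 / 11368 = 36.24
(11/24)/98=11/2352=0.00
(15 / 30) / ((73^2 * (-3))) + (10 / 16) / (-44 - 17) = -80179 / 7801656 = -0.01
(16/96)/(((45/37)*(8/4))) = 0.07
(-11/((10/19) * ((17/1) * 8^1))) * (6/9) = -209/2040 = -0.10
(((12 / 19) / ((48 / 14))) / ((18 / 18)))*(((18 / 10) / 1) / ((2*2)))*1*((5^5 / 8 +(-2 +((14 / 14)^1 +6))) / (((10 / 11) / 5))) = 180.37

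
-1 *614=-614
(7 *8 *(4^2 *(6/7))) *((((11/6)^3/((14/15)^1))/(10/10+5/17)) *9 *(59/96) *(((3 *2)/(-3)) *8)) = -2427260/7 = -346751.43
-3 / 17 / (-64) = 3 / 1088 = 0.00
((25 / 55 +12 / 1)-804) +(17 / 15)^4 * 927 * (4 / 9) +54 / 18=-60604078 / 556875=-108.83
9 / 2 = 4.50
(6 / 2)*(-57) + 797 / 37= -5530 / 37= -149.46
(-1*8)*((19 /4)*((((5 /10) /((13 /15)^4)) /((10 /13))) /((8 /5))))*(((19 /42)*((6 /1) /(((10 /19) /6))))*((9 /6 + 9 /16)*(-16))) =6875290125 /246064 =27941.06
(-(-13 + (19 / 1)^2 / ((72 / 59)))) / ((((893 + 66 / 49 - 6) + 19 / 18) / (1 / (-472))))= 997787 / 1481047264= 0.00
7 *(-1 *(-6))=42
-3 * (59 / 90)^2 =-3481 / 2700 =-1.29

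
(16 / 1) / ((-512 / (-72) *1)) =9 / 4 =2.25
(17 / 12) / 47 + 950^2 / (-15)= -33933983 / 564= -60166.64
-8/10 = -4/5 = -0.80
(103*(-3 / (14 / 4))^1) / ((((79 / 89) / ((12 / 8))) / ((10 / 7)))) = -825030 / 3871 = -213.13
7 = 7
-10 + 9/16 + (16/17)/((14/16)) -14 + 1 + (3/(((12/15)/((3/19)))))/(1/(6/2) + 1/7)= -727805/36176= -20.12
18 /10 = 9 /5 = 1.80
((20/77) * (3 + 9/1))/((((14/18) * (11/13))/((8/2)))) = 112320/5929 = 18.94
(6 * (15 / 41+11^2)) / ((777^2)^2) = 9952 / 4981345641027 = 0.00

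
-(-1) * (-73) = -73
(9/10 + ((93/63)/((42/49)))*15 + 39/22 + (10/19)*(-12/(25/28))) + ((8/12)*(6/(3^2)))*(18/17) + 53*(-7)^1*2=-76755143/106590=-720.10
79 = 79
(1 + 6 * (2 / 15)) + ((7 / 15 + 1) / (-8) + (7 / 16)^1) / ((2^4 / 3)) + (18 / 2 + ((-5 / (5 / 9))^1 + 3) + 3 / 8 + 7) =3129 / 256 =12.22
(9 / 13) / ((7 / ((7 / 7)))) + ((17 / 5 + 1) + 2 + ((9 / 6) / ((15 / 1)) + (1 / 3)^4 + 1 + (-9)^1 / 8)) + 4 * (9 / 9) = 618353 / 58968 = 10.49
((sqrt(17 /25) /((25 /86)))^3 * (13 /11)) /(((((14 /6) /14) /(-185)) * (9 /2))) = -20804119648 * sqrt(17) /12890625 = -6654.26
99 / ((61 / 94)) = 152.56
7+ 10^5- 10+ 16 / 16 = 99998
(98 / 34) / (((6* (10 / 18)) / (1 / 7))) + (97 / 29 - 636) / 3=-210.76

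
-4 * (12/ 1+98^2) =-38464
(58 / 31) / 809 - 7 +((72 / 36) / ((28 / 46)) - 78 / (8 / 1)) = -9453159 / 702212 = -13.46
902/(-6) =-451/3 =-150.33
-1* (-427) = 427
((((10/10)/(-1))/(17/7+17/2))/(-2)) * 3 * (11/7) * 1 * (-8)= -88/51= -1.73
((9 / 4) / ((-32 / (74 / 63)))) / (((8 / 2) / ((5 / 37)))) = -5 / 1792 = -0.00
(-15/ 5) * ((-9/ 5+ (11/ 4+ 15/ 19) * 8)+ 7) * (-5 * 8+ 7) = 3318.06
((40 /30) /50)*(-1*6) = -4 /25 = -0.16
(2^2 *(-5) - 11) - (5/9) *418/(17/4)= -13103/153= -85.64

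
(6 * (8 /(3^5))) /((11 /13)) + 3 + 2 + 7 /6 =6.40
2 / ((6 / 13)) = 13 / 3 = 4.33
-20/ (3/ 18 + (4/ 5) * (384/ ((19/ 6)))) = -11400/ 55391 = -0.21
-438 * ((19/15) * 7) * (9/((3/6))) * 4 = -1398096/5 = -279619.20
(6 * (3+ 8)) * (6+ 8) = 924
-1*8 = -8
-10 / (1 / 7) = -70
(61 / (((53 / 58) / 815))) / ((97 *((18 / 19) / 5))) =2960.19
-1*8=-8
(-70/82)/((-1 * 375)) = 0.00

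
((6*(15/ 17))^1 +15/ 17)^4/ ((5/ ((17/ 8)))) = 24310125/ 39304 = 618.52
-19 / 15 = -1.27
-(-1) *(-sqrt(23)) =-sqrt(23) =-4.80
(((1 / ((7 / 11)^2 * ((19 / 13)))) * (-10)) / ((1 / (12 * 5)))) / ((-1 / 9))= 8494200 / 931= 9123.74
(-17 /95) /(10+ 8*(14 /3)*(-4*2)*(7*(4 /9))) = 459 /2357710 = 0.00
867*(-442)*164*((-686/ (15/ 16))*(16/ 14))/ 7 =7508133068.80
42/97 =0.43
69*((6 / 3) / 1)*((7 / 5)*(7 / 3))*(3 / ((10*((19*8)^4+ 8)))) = 0.00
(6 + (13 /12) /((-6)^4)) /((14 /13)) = 1213225 /217728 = 5.57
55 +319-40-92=242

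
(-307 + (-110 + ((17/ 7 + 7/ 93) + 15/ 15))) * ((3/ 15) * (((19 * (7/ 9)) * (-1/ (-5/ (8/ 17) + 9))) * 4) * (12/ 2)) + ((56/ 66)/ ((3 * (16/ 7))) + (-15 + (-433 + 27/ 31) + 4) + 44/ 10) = -14752508453/ 797940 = -18488.24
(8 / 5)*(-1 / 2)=-4 / 5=-0.80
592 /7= 84.57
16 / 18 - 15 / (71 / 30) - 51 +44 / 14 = -238439 / 4473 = -53.31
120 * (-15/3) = -600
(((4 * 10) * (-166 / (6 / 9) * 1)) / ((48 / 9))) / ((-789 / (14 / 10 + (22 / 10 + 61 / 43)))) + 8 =449615 / 22618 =19.88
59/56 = 1.05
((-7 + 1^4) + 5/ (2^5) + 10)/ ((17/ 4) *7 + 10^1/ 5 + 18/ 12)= 0.12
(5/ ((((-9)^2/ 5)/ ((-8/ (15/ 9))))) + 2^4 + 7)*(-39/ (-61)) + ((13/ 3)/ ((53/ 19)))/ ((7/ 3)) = 14.42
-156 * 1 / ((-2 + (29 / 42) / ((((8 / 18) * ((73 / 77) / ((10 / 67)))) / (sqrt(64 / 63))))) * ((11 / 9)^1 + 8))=101414885 * sqrt(7) / 253471459 + 2176891171 / 253471459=9.65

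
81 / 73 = 1.11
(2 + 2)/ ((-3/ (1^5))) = -4/ 3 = -1.33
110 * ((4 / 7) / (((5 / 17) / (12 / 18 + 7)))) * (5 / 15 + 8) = 860200 / 63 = 13653.97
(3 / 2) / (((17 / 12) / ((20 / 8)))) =2.65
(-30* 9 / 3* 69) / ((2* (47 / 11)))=-34155 / 47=-726.70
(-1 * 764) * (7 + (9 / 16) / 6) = -43357 / 8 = -5419.62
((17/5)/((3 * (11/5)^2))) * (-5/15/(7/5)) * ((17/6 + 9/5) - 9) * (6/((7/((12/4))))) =11135/17787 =0.63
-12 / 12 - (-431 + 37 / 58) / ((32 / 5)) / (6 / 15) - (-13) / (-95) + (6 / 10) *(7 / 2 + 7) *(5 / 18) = 59498599 / 352640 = 168.72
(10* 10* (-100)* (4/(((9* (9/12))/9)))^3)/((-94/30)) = 204800000/423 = 484160.76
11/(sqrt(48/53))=11*sqrt(159)/12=11.56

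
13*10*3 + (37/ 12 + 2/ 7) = 33043/ 84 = 393.37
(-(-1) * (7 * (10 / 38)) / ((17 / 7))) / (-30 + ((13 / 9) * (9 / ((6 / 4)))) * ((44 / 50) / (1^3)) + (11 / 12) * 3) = -10500 / 271643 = -0.04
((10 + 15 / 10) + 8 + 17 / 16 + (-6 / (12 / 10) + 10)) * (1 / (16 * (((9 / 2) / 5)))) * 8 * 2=2045 / 72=28.40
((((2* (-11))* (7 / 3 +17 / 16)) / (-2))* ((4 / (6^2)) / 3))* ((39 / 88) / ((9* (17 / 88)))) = 23309 / 66096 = 0.35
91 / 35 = 13 / 5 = 2.60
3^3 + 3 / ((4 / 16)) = 39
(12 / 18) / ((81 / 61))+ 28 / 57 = 4586 / 4617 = 0.99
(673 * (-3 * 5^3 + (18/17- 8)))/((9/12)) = -17479156/51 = -342728.55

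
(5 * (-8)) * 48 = -1920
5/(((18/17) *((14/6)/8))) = 340/21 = 16.19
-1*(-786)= 786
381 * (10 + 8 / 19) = 75438 / 19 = 3970.42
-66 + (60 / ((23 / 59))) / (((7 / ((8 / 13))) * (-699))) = -32195594 / 487669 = -66.02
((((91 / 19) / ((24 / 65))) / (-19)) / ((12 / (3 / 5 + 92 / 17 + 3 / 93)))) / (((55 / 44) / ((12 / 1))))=-9420229 / 2853705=-3.30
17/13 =1.31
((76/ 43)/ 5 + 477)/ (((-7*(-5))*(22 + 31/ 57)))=5849967/ 9669625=0.60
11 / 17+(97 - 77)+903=15702 / 17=923.65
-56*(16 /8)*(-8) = 896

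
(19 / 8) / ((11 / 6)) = 57 / 44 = 1.30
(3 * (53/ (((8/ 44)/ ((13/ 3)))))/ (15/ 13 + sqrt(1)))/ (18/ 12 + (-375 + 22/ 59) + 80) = -6.00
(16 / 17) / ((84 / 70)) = 40 / 51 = 0.78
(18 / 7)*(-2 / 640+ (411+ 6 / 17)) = 20139687 / 19040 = 1057.76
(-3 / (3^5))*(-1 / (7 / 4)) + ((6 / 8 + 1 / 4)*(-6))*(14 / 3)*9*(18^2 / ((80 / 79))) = -228578659 / 2835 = -80627.39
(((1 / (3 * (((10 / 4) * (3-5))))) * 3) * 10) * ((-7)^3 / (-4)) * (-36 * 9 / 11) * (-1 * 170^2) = -1605857400 / 11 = -145987036.36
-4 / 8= -1 / 2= -0.50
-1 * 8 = -8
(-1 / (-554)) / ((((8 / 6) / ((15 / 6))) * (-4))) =-15 / 17728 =-0.00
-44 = -44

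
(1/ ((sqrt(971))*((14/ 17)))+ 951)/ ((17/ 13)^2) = 556.14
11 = 11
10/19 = 0.53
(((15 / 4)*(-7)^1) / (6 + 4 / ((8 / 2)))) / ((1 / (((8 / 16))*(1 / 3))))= -5 / 8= -0.62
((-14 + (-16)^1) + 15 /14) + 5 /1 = -335 /14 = -23.93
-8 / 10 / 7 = -4 / 35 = -0.11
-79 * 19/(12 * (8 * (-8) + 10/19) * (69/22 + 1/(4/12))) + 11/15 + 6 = 6891233/976860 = 7.05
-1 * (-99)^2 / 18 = -1089 / 2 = -544.50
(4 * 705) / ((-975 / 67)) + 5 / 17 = -213807 / 1105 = -193.49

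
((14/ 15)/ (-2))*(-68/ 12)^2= -2023/ 135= -14.99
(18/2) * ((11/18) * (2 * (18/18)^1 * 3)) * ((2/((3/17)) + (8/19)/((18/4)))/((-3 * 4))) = -10747/342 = -31.42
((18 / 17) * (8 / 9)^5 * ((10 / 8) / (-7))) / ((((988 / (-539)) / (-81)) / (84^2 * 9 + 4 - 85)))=-1234759680 / 4199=-294060.41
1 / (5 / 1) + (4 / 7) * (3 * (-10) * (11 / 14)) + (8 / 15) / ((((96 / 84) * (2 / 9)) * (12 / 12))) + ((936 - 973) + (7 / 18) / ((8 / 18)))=-92697 / 1960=-47.29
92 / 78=46 / 39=1.18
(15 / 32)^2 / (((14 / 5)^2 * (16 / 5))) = 28125 / 3211264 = 0.01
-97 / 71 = -1.37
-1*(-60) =60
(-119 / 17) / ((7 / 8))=-8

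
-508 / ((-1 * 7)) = 508 / 7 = 72.57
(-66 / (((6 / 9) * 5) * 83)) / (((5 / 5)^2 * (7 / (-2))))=198 / 2905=0.07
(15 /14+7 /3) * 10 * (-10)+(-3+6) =-7087 /21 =-337.48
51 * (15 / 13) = 765 / 13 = 58.85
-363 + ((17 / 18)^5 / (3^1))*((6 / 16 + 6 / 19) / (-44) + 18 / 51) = -4586319892691 / 12637430784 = -362.92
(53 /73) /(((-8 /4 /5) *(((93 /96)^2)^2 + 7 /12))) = -416808960 /336206683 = -1.24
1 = 1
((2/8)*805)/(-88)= -805/352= -2.29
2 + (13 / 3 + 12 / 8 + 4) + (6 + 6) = 143 / 6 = 23.83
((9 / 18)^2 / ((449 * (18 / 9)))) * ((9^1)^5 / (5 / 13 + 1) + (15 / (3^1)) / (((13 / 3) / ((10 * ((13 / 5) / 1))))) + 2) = 11.88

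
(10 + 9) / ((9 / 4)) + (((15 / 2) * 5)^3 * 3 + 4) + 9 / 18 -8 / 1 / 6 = 11391461 / 72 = 158214.74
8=8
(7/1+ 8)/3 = 5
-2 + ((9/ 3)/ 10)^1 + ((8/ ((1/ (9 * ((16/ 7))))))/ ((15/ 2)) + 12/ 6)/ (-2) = -957/ 70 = -13.67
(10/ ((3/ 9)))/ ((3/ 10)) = 100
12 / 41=0.29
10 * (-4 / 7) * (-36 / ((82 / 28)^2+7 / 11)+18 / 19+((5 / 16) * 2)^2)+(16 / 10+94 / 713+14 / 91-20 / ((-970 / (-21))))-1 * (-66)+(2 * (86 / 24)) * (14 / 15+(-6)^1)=4353737408949767 / 95008200257880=45.82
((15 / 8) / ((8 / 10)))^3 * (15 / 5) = 1265625 / 32768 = 38.62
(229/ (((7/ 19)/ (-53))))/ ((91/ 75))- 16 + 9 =-17299684/ 637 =-27158.06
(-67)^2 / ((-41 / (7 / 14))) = -4489 / 82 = -54.74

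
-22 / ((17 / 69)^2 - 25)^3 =1187099793891 / 836984175536128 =0.00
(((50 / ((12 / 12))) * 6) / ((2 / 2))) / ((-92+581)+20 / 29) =8700 / 14201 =0.61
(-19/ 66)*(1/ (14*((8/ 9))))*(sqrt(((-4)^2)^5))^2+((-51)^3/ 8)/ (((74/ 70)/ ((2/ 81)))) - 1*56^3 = -6846492887/ 34188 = -200260.12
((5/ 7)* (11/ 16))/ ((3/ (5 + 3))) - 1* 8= -281/ 42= -6.69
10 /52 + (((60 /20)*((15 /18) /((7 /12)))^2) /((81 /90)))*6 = 52245 /1274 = 41.01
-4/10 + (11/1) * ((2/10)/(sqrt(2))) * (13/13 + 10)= -2/5 + 121 * sqrt(2)/10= 16.71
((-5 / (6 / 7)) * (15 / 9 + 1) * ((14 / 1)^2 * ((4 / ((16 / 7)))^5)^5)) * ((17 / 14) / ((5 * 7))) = -159587165740011823196033 / 1266637395197952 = -125992779.26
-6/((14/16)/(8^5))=-224694.86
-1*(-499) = 499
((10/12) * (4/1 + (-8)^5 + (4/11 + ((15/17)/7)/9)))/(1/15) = -3216568625/7854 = -409545.28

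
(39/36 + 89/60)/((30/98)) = 3773/450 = 8.38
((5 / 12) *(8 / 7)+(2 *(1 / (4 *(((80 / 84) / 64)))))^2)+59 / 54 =1130.53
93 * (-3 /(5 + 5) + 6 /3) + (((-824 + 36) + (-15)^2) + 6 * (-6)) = -4409 /10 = -440.90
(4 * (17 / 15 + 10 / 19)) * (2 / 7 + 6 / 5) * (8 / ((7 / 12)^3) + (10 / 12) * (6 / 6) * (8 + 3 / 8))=4786732093 / 10264275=466.35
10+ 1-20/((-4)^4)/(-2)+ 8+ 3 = 2821/128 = 22.04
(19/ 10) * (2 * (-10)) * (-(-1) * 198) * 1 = -7524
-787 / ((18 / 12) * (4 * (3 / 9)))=-787 / 2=-393.50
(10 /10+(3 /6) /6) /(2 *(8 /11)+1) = 143 /324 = 0.44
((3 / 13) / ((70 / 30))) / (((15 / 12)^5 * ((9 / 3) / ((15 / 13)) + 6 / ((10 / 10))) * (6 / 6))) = 9216 / 2445625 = 0.00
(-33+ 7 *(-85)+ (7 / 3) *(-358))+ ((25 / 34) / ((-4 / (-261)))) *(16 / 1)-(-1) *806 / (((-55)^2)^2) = -324664133894 / 466681875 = -695.69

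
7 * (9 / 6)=21 / 2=10.50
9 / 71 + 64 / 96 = 169 / 213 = 0.79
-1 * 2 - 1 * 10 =-12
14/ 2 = 7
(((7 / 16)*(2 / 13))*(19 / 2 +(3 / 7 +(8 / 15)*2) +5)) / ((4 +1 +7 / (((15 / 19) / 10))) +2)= 3359 / 298480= 0.01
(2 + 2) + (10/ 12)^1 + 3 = 47/ 6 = 7.83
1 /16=0.06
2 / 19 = 0.11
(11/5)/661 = 11/3305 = 0.00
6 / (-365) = -6 / 365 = -0.02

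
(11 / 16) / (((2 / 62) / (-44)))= -3751 / 4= -937.75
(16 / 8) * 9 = 18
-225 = -225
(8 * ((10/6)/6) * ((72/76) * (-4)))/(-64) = 5/38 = 0.13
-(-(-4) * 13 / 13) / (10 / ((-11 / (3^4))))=22 / 405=0.05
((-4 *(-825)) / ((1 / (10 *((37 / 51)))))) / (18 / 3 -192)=-203500 / 1581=-128.72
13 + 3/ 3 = 14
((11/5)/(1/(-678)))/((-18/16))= 19888/15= 1325.87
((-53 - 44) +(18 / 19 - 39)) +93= -799 / 19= -42.05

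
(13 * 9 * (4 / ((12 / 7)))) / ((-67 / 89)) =-362.64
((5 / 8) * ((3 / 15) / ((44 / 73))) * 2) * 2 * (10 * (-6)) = -1095 / 22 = -49.77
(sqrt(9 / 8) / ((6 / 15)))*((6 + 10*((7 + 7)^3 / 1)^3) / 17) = 1549578508845*sqrt(2) / 68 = 32226984458.39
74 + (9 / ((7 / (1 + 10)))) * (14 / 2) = 173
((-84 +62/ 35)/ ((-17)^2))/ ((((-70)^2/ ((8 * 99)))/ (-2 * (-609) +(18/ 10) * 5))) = -699198588/ 12390875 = -56.43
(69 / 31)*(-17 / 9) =-391 / 93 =-4.20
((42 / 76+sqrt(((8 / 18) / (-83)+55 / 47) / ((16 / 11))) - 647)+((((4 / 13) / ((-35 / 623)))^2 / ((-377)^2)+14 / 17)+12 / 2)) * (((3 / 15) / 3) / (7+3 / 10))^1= -82707553657823 / 14159072194475+sqrt(1754931167) / 5125914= -5.83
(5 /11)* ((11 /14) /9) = 5 /126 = 0.04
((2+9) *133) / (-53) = -1463 / 53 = -27.60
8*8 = 64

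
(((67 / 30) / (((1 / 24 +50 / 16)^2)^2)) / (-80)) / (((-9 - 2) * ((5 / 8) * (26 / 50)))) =7236 / 93179515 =0.00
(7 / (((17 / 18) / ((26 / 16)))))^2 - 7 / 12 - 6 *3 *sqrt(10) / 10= 2004191 / 13872 - 9 *sqrt(10) / 5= 138.79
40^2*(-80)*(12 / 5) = -307200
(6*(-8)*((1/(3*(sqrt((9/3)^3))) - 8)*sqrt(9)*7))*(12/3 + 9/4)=50400 - 700*sqrt(3)/3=49995.85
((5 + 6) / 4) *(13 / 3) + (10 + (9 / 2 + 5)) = 377 / 12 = 31.42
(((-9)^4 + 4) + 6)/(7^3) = 6571/343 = 19.16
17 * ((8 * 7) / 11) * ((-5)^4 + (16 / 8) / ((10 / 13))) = 2987376 / 55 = 54315.93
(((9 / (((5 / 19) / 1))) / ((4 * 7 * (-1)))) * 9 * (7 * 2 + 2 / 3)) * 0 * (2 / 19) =0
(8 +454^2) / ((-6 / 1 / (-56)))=1923824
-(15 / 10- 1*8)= 13 / 2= 6.50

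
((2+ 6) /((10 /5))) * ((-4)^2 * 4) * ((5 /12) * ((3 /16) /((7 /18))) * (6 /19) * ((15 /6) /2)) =2700 /133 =20.30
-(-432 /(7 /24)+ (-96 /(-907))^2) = 8529160320 /5758543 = 1481.13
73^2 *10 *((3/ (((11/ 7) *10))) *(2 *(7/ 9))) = 522242/ 33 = 15825.52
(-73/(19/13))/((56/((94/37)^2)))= -2096341/364154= -5.76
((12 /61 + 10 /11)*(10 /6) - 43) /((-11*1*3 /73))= 6047977 /66429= 91.04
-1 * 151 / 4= -151 / 4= -37.75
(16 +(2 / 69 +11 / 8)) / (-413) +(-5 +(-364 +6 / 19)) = -1597154413 / 4331544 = -368.73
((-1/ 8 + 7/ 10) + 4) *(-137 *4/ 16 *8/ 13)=-25071/ 260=-96.43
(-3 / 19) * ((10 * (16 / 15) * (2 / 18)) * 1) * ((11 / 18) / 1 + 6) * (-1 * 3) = 1904 / 513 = 3.71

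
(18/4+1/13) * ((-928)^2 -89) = 102470305/26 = 3941165.58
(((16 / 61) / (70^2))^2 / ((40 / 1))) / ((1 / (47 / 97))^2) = 4418 / 262691076528125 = 0.00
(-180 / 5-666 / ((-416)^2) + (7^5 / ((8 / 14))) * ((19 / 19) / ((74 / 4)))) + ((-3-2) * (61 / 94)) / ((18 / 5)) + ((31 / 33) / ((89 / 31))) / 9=1552.98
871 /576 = 1.51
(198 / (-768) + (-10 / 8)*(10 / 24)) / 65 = -23 / 1920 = -0.01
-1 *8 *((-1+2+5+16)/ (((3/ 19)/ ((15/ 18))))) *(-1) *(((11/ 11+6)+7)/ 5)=23408/ 9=2600.89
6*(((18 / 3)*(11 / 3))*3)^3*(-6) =-10349856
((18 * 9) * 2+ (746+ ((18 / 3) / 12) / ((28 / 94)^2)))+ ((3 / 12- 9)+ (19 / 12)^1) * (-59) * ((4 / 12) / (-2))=3546215 / 3528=1005.16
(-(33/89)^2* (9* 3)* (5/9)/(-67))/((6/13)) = 70785/1061414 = 0.07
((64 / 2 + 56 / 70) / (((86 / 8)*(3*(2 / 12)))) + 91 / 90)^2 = 757845841 / 14976900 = 50.60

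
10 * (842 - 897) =-550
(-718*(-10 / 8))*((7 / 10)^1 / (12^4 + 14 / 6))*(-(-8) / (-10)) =-7539 / 311075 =-0.02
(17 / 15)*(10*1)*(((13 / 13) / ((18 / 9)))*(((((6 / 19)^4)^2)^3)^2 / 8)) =15903682542709478045061774546019811328 / 23997878253756106444997335735942416102218125380085922630082241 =0.00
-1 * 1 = -1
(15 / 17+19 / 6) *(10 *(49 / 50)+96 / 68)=393589 / 8670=45.40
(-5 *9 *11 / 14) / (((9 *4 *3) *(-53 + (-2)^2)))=55 / 8232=0.01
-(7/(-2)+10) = -13/2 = -6.50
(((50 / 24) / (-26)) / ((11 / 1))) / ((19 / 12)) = -25 / 5434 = -0.00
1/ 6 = 0.17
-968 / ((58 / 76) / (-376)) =13830784 / 29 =476923.59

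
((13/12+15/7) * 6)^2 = 73441/196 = 374.70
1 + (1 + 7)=9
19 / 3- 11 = -14 / 3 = -4.67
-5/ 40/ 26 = -1/ 208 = -0.00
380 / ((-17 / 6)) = -2280 / 17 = -134.12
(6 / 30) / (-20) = -1 / 100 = -0.01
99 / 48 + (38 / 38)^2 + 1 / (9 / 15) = 227 / 48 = 4.73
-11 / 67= -0.16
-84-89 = -173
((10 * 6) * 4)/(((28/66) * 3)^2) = 7260/49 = 148.16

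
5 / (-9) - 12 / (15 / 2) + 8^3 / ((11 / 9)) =206293 / 495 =416.75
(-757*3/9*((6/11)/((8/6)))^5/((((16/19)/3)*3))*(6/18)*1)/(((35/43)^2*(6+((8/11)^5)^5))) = -117384331912740379976339037450087/407755349007655669519639841612800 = -0.29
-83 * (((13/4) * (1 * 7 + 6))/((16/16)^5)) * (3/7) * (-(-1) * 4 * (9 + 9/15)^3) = -4653821952/875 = -5318653.66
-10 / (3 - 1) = -5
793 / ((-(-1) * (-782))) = -793 / 782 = -1.01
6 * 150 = 900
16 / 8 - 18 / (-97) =2.19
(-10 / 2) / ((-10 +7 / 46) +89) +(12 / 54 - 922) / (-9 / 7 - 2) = 211392542 / 753687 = 280.48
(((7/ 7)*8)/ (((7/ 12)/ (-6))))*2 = -1152/ 7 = -164.57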